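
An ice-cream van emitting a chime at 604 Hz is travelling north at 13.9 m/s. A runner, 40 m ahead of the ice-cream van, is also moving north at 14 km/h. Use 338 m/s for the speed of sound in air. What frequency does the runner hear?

623 Hz

14 km/h = 3.889 m/s.
The runner is ahead, so the ice-cream van is moving toward it while the runner is moving away from the ice-cream van.
With source approaching and observer receding, f' = f · (v − v_o)/(v − v_s).
f' = 604 × (338 − 3.889)/(338 − 13.9) = 604 × 334.11/324.1 ≈ 623 Hz.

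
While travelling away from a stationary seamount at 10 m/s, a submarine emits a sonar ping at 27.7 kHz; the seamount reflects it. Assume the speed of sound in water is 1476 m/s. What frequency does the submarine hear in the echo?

The seamount receives the sound from a moving source: f₁ = f₀ · v/(v + v_e) = 27.7 × 1476/1486 ≈ 27.5 kHz.
On the return leg the submarine is a moving observer: f₂ = f₁ · (v − v_e)/v = 27.5 × 1466/1476 ≈ 27.3 kHz.

27.3 kHz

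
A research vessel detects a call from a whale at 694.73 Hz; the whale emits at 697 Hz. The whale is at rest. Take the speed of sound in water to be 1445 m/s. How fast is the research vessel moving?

f' < f, so the research vessel is receding.
f' = f · (v − v_o)/v ⇒ v_o = v · |f'/f − 1|.
v_o = 1445 × |694.73/697 − 1| = 1445 × 0.003257 ≈ 4.7 m/s.

4.7 m/s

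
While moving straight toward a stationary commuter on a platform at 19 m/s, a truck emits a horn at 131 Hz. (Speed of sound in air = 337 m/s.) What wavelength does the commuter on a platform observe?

Only the source moves, toward the listener, so f' = f · v/(v − v_s).
f' = 131 × 337/(337 − 19) ≈ 139 Hz.
λ' = v/f' = 337/138.827 ≈ 2.43 m.

2.43 m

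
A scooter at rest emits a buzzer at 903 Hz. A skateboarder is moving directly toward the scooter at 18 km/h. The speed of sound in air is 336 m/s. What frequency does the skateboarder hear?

916 Hz

18 km/h = 5 m/s.
Only the observer moves, toward the source, so f' = f · (v + v_o)/v.
f' = 903 × (336 + 5)/336 = 903 × 341/336 ≈ 916 Hz.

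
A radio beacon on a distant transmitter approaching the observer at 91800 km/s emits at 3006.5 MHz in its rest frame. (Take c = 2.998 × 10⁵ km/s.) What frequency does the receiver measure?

4125.3 MHz

β = v/c = 91800/299800 = 0.3062.
Relativistic Doppler for frequency: f' = f₀ · √((1 + β)/(1 − β)).
f' = 3006.5 × √(1.3062/0.6938) = 3006.5 × 1.37211 ≈ 4125.3 MHz.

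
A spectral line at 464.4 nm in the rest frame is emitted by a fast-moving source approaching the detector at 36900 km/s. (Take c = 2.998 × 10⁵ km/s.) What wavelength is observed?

410.4 nm

β = v/c = 36900/299800 = 0.1231.
Relativistic Doppler for wavelength: λ' = λ₀ · √((1 − β)/(1 + β)).
λ' = 464.4 × √(0.8769/1.1231) = 464.4 × 0.88364 ≈ 410.4 nm.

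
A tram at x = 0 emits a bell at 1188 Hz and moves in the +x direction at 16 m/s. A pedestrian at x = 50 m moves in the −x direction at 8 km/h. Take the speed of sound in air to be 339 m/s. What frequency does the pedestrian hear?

1255 Hz

8 km/h = 2.222 m/s.
The observer lies on the +x side, so the source is heading toward the observer and the observer is heading toward the source.
Both move, so f' = f · (v + v_o)/(v − v_s).
f' = 1188 × (339 + 2.222)/(339 − 16) = 1188 × 341.22/323 ≈ 1255 Hz.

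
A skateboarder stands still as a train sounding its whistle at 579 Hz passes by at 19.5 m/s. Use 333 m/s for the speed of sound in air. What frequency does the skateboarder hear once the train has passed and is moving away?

Receding: f₂ = f · v/(v + v_s) = 579 × 333/352.5 ≈ 547 Hz.

547 Hz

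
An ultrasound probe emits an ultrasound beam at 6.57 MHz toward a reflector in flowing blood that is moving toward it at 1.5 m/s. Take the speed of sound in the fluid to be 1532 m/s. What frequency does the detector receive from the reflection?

6.583 MHz

At the reflector in flowing blood (a moving observer), f₁ = f₀ · (v + u)/v = 6.57 × 1533.5/1532 ≈ 6.576 MHz.
On reflection it acts as a source moving toward the stationary detector: f₂ = f₁ · v/(v − u) = 6.576 × 1532/1530.5 ≈ 6.583 MHz.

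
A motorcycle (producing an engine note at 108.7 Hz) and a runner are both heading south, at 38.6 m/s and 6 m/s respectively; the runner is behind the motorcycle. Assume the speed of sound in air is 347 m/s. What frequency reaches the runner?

The runner is behind, so the motorcycle is moving away from it while the runner is moving toward the motorcycle.
Both move, so f' = f · (v + v_o)/(v + v_s).
f' = 108.7 × (347 + 6)/(347 + 38.6) = 108.7 × 353/385.6 ≈ 100 Hz.

100 Hz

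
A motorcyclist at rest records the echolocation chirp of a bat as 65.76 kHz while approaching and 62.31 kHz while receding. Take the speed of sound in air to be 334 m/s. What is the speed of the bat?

9.0 m/s

f₁/f₂ = (v + v_s)/(v − v_s), so v_s = v · (f₁ − f₂)/(f₁ + f₂).
v_s = 334 × (65.76 − 62.31)/(65.76 + 62.31) = 334 × 3.45/128.07 ≈ 9.0 m/s.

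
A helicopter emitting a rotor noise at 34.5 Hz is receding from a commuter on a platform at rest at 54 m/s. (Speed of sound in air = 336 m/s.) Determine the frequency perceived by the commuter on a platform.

With the source moving away from a stationary observer, f' = f · v/(v + v_s).
f' = 34.5 × 336/(336 + 54) = 34.5 × 336/390 ≈ 29.7 Hz.

29.7 Hz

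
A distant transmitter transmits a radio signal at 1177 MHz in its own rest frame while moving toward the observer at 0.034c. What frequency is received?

Relativistic Doppler for frequency: f' = f₀ · √((1 + β)/(1 − β)).
f' = 1177 × √(1.0340/0.9660) = 1177 × 1.03460 ≈ 1217.7 MHz.

1217.7 MHz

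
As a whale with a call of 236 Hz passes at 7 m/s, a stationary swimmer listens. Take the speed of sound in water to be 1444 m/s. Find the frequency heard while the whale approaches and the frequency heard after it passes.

237 Hz approaching; 235 Hz receding

Approaching: f₁ = f · v/(v − v_s) = 236 × 1444/1437 ≈ 237 Hz.
Receding: f₂ = f · v/(v + v_s) = 236 × 1444/1451 ≈ 235 Hz.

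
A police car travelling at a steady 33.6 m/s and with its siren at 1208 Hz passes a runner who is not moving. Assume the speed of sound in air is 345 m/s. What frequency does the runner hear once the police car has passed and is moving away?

1101 Hz

Receding: f₂ = f · v/(v + v_s) = 1208 × 345/378.6 ≈ 1101 Hz.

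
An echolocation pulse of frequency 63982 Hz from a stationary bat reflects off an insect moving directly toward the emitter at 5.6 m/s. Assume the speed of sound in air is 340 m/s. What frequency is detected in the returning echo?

66125 Hz

The insect first receives the wave as a moving observer: f₁ = f₀ · (v + u)/v = 63982 × (340 + 5.6)/340 ≈ 65036 Hz.
The reflection then acts as a moving source: f₂ = f₁ · v/(v − u) ≈ 66125 Hz.
Equivalently f₂ = f₀ · (v + u)/(v − u).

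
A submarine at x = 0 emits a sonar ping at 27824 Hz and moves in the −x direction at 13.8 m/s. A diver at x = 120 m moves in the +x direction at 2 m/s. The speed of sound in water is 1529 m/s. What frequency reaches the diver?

The observer lies on the +x side, so the source is heading away from the observer and the observer is heading away from the source.
General Doppler shift: f' = f · (v − v_o)/(v + v_s).
f' = 27824 × (1529 − 2)/(1529 + 13.8) = 27824 × 1527/1542.8 ≈ 27539 Hz.

27539 Hz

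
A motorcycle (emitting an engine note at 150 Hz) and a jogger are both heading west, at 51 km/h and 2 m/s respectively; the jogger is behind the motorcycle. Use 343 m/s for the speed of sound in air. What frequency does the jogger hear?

145 Hz

51 km/h = 14.17 m/s.
The jogger is behind, so the motorcycle is moving away from it while the jogger is moving toward the motorcycle.
With source receding and observer approaching, f' = f · (v + v_o)/(v + v_s).
f' = 150 × (343 + 2)/(343 + 14.17) = 150 × 345/357.17 ≈ 145 Hz.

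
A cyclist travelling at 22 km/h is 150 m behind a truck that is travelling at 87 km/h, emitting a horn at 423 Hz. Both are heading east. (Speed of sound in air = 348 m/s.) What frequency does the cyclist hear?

87 km/h = 24.17 m/s; 22 km/h = 6.111 m/s.
The cyclist is behind, so the truck is moving away from it while the cyclist is moving toward the truck.
General Doppler shift: f' = f · (v + v_o)/(v + v_s).
f' = 423 × (348 + 6.111)/(348 + 24.17) = 423 × 354.11/372.17 ≈ 402 Hz.

402 Hz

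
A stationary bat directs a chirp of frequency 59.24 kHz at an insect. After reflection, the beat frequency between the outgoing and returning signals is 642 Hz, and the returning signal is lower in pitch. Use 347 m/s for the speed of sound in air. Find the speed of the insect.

Double Doppler shift off a moving reflector: f₂ = f₀ · (v + u)/(v − u) (u > 0 toward emitter).
Returning signal is lower, so f₂ = f₀ − Δf = 59240 − 642 = 58598 Hz.
Rearranging, u = v · (f₂ − f₀)/(f₂ + f₀) = 347 × -642/117838 ≈ -1.89 m/s.
So the insect is moving at 1.89 m/s away from the emitter.

1.89 m/s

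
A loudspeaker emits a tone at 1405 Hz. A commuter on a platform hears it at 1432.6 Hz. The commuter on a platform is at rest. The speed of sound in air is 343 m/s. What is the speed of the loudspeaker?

f' > f, so the loudspeaker is approaching.
f' = f · v/(v − v_s) ⇒ v_s = v · |1 − f/f'|.
v_s = 343 × |1 − 1405/1432.6| = 343 × 0.01927 ≈ 6.6 m/s.

6.6 m/s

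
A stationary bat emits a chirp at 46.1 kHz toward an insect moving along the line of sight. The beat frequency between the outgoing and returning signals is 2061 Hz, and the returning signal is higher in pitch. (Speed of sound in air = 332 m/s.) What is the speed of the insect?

7.3 m/s

Double Doppler shift off a moving reflector: f₂ = f₀ · (v + u)/(v − u) (u > 0 toward emitter).
Returning signal is higher, so f₂ = f₀ + Δf = 46100 + 2061 = 48161 Hz.
Rearranging, u = v · (f₂ − f₀)/(f₂ + f₀) = 332 × 2061/94261 ≈ 7.3 m/s.
So the insect is moving at 7.3 m/s toward the emitter.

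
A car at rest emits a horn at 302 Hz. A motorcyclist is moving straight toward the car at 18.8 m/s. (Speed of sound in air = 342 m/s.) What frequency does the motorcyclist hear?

319 Hz

Only the observer moves, toward the source, so f' = f · (v + v_o)/v.
f' = 302 × (342 + 18.8)/342 = 302 × 360.8/342 ≈ 319 Hz.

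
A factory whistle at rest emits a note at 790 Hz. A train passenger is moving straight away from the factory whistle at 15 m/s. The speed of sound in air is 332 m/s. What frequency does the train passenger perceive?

Moving observer, stationary source: f' = f · (v − v_o)/v.
f' = 790 × (332 − 15)/332 = 790 × 317/332 ≈ 754 Hz.

754 Hz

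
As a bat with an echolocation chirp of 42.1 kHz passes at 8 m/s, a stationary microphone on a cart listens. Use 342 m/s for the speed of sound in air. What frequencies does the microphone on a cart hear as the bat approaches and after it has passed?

43.1 kHz approaching; 41.1 kHz receding

Approaching: f₁ = f · v/(v − v_s) = 42.1 × 342/334 ≈ 43.1 kHz.
Receding: f₂ = f · v/(v + v_s) = 42.1 × 342/350 ≈ 41.1 kHz.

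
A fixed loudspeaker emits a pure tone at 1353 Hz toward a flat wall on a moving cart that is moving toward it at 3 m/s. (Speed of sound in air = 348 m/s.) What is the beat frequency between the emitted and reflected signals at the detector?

At the flat wall on a moving cart (a moving observer), f₁ = f₀ · (v + u)/v = 1353 × 351/348 ≈ 1364.7 Hz.
The reflection then acts as a moving source: f₂ = f₁ · v/(v − u) ≈ 1376.5 Hz.
Beat frequency: |f₂ − f₀| = 2u·f₀/(v − u) = 2 × 3 × 1353/345 ≈ 23.5 Hz.

23.5 Hz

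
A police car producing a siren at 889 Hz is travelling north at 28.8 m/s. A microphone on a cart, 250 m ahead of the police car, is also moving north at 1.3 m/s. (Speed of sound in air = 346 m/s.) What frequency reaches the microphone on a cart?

The microphone on a cart is ahead, so the police car is moving toward it while the microphone on a cart is moving away from the police car.
With source approaching and observer receding, f' = f · (v − v_o)/(v − v_s).
f' = 889 × (346 − 1.3)/(346 − 28.8) = 889 × 344.7/317.2 ≈ 966 Hz.

966 Hz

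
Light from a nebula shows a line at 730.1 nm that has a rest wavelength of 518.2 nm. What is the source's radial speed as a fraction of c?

0.330c

λ'/λ₀ = 1.4089 > 1 (redshift), so the source is receding.
λ'/λ₀ = √((1 + β)/(1 − β)) for a receding source ⇒ β = (r² − 1)/(r² + 1) with r = λ'/λ₀.
β = (1.9850 − 1)/(1.9850 + 1) ≈ 0.330.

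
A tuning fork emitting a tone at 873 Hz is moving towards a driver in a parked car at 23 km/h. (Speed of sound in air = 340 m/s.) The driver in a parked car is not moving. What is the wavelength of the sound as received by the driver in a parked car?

23 km/h = 6.389 m/s.
Only the source moves, toward the listener, so f' = f · v/(v − v_s).
f' = 873 × 340/(340 − 6.389) ≈ 890 Hz.
λ' = v/f' = 340/889.719 ≈ 38.2 cm.

38.2 cm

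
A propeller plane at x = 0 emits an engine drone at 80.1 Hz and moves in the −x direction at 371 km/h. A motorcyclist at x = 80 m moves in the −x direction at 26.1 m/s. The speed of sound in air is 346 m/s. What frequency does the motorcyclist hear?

66 Hz

371 km/h = 103.1 m/s.
The observer lies on the +x side, so the source is heading away from the observer and the observer is heading toward the source.
Both move, so f' = f · (v + v_o)/(v + v_s).
f' = 80.1 × (346 + 26.1)/(346 + 103.1) = 80.1 × 372.1/449.06 ≈ 66 Hz.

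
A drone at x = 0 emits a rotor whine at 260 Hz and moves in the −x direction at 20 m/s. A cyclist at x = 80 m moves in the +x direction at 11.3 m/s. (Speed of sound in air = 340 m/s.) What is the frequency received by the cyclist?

The observer lies on the +x side, so the source is heading away from the observer and the observer is heading away from the source.
With source receding and observer receding, f' = f · (v − v_o)/(v + v_s).
f' = 260 × (340 − 11.3)/(340 + 20) = 260 × 328.7/360 ≈ 237 Hz.

237 Hz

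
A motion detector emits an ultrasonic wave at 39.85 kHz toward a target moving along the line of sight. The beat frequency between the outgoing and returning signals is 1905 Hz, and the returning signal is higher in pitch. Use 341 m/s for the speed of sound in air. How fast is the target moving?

8.0 m/s

Double Doppler shift off a moving reflector: f₂ = f₀ · (v + u)/(v − u) (u > 0 toward emitter).
Returning signal is higher, so f₂ = f₀ + Δf = 39850 + 1905 = 41755 Hz.
Rearranging, u = v · (f₂ − f₀)/(f₂ + f₀) = 341 × 1905/81605 ≈ 8.0 m/s.
So the target is moving at 8.0 m/s toward the emitter.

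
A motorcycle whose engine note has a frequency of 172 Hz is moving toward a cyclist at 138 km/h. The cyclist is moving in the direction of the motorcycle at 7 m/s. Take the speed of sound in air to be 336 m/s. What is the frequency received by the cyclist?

138 km/h = 38.33 m/s.
General Doppler shift: f' = f · (v + v_o)/(v − v_s).
f' = 172 × (336 + 7)/(336 − 38.33) = 172 × 343/297.67 ≈ 198 Hz.

198 Hz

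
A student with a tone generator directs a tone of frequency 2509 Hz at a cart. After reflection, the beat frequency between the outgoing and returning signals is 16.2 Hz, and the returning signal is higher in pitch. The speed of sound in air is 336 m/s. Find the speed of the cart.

Double Doppler shift off a moving reflector: f₂ = f₀ · (v + u)/(v − u) (u > 0 toward emitter).
Returning signal is higher, so f₂ = f₀ + Δf = 2509 + 16.2 = 2525.2 Hz.
Rearranging, u = v · (f₂ − f₀)/(f₂ + f₀) = 336 × 16.2/5034.2 ≈ 1.08 m/s.
So the cart is moving at 1.08 m/s toward the emitter.

1.08 m/s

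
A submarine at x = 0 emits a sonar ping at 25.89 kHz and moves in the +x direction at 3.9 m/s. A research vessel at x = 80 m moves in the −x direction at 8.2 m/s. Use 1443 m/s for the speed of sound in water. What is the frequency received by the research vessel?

26.1 kHz

The observer lies on the +x side, so the source is heading toward the observer and the observer is heading toward the source.
Both move, so f' = f · (v + v_o)/(v − v_s).
f' = 25.89 × (1443 + 8.2)/(1443 − 3.9) = 25.89 × 1451.2/1439.1 ≈ 26.1 kHz.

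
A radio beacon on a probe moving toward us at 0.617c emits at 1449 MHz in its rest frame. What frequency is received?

Relativistic Doppler for frequency: f' = f₀ · √((1 + β)/(1 − β)).
f' = 1449 × √(1.6170/0.3830) = 1449 × 2.05473 ≈ 2977.3 MHz.

2977.3 MHz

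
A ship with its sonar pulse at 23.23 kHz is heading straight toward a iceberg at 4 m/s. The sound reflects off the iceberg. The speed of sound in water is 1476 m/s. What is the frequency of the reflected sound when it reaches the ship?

The iceberg receives the sound from a moving source: f₁ = f₀ · v/(v − v_e) = 23.23 × 1476/1472 ≈ 23.3 kHz.
On the return leg the ship is a moving observer: f₂ = f₁ · (v + v_e)/v = 23.3 × 1480/1476 ≈ 23.4 kHz.
Equivalently f₂ = f₀ · (v + v_e)/(v − v_e).

23.4 kHz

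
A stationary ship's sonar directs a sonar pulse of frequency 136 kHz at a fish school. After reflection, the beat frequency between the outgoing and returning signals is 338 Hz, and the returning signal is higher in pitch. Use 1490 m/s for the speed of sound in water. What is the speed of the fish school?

Double Doppler shift off a moving reflector: f₂ = f₀ · (v + u)/(v − u) (u > 0 toward emitter).
Returning signal is higher, so f₂ = f₀ + Δf = 136000 + 338 = 136338 Hz.
Rearranging, u = v · (f₂ − f₀)/(f₂ + f₀) = 1490 × 338/272338 ≈ 1.85 m/s.
So the fish school is moving at 1.85 m/s toward the emitter.

1.85 m/s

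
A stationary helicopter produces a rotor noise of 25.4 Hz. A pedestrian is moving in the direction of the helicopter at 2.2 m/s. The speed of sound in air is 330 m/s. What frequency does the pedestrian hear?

Only the observer moves, toward the source, so f' = f · (v + v_o)/v.
f' = 25.4 × (330 + 2.2)/330 = 25.4 × 332.2/330 ≈ 25.6 Hz.

25.6 Hz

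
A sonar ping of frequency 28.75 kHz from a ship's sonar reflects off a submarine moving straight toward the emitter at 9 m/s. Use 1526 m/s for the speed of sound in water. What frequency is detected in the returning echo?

At the submarine (a moving observer), f₁ = f₀ · (v + u)/v = 28.75 × 1535/1526 ≈ 28.9 kHz.
On reflection it acts as a source moving toward the stationary detector: f₂ = f₁ · v/(v − u) = 28.9 × 1526/1517 ≈ 29.1 kHz.
Equivalently f₂ = f₀ · (v + u)/(v − u).

29.1 kHz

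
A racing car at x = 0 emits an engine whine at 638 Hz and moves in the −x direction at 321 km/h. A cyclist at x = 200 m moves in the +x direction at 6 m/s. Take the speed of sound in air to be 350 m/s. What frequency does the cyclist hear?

500 Hz

321 km/h = 89.17 m/s.
The observer lies on the +x side, so the source is heading away from the observer and the observer is heading away from the source.
Both move, so f' = f · (v − v_o)/(v + v_s).
f' = 638 × (350 − 6)/(350 + 89.17) = 638 × 344/439.17 ≈ 500 Hz.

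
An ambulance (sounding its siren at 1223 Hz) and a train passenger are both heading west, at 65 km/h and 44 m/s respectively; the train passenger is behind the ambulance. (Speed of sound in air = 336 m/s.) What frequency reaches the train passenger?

65 km/h = 18.06 m/s.
The train passenger is behind, so the ambulance is moving away from it while the train passenger is moving toward the ambulance.
General Doppler shift: f' = f · (v + v_o)/(v + v_s).
f' = 1223 × (336 + 44)/(336 + 18.06) = 1223 × 380/354.06 ≈ 1313 Hz.

1313 Hz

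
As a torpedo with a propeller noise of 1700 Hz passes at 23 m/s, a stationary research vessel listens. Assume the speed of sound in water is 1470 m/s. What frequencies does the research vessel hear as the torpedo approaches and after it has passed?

1727 Hz approaching; 1674 Hz receding

Approaching: f₁ = f · v/(v − v_s) = 1700 × 1470/1447 ≈ 1727 Hz.
Receding: f₂ = f · v/(v + v_s) = 1700 × 1470/1493 ≈ 1674 Hz.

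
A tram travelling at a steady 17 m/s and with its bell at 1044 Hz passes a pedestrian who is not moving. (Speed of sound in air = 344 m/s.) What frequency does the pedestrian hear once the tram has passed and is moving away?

Receding: f₂ = f · v/(v + v_s) = 1044 × 344/361 ≈ 995 Hz.

995 Hz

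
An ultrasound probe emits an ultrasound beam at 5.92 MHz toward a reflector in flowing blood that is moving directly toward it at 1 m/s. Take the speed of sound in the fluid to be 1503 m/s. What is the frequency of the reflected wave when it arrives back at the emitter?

5.928 MHz

The reflector in flowing blood first receives the wave as a moving observer: f₁ = f₀ · (v + u)/v = 5.92 × (1503 + 1)/1503 ≈ 5.924 MHz.
The reflection then acts as a moving source: f₂ = f₁ · v/(v − u) ≈ 5.928 MHz.
Equivalently f₂ = f₀ · (v + u)/(v − u).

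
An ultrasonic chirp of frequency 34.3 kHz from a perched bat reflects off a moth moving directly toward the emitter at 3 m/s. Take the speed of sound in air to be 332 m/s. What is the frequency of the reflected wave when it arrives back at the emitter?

The moth first receives the wave as a moving observer: f₁ = f₀ · (v + u)/v = 34.3 × (332 + 3)/332 ≈ 34.6 kHz.
The reflection then acts as a moving source: f₂ = f₁ · v/(v − u) ≈ 34.9 kHz.

34.9 kHz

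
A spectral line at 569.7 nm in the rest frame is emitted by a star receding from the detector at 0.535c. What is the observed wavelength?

Relativistic Doppler for wavelength: λ' = λ₀ · √((1 + β)/(1 − β)).
λ' = 569.7 × √(1.5350/0.4650) = 569.7 × 1.81689 ≈ 1035.1 nm.

1035.1 nm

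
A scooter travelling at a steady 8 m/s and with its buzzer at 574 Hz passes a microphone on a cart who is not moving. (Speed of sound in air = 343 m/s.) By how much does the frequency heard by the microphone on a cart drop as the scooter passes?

Approaching: f₁ = f · v/(v − v_s) = 574 × 343/335 ≈ 587.7 Hz.
Receding: f₂ = f · v/(v + v_s) = 574 × 343/351 ≈ 560.9 Hz.
Drop: f₁ − f₂ = 2f·v·v_s/(v² − v_s²) = 2 × 574 × 343 × 8/(343² − 8²) ≈ 26.8 Hz.

26.8 Hz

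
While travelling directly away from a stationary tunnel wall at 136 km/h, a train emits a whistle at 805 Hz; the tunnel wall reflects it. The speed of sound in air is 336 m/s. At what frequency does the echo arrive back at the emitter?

642 Hz

136 km/h = 37.78 m/s.
The tunnel wall receives the sound from a moving source: f₁ = f₀ · v/(v + v_e) = 805 × 336/373.78 ≈ 724 Hz.
On the return leg the train is a moving observer: f₂ = f₁ · (v − v_e)/v = 724 × 298.22/336 ≈ 642 Hz.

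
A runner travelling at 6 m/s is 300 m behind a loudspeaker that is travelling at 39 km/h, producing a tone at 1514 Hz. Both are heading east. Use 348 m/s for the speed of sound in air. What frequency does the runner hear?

39 km/h = 10.83 m/s.
The runner is behind, so the loudspeaker is moving away from it while the runner is moving toward the loudspeaker.
Both move, so f' = f · (v + v_o)/(v + v_s).
f' = 1514 × (348 + 6)/(348 + 10.83) = 1514 × 354/358.83 ≈ 1494 Hz.

1494 Hz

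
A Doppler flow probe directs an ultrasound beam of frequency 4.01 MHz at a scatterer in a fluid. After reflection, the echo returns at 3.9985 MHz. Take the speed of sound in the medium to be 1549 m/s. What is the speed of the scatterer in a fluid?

2.22 m/s

Double Doppler shift off a moving reflector: f₂ = f₀ · (v + u)/(v − u) (u > 0 toward emitter).
Rearranging, u = v · (f₂ − f₀)/(f₂ + f₀) = 1549 × -0.0115/8.0085 ≈ -2.22 m/s.
So the scatterer in a fluid is moving at 2.22 m/s away from the emitter.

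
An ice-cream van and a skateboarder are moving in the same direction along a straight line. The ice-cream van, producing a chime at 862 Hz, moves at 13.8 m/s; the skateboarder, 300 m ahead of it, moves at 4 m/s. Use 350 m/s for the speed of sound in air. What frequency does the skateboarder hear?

The skateboarder is ahead, so the ice-cream van is moving toward it while the skateboarder is moving away from the ice-cream van.
Both move, so f' = f · (v − v_o)/(v − v_s).
f' = 862 × (350 − 4)/(350 − 13.8) = 862 × 346/336.2 ≈ 887 Hz.

887 Hz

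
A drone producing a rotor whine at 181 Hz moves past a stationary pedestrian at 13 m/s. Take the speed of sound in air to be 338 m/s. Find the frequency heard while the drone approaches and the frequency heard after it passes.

Approaching: f₁ = f · v/(v − v_s) = 181 × 338/325 ≈ 188 Hz.
Receding: f₂ = f · v/(v + v_s) = 181 × 338/351 ≈ 174 Hz.

188 Hz approaching; 174 Hz receding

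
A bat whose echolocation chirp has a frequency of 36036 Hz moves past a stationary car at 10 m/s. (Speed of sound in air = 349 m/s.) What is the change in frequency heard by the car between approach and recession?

2067 Hz

Approaching: f₁ = f · v/(v − v_s) = 36036 × 349/339 ≈ 37099 Hz.
Receding: f₂ = f · v/(v + v_s) = 36036 × 349/359 ≈ 35032 Hz.
Drop: f₁ − f₂ = 2f·v·v_s/(v² − v_s²) = 2 × 36036 × 349 × 10/(349² − 10²) ≈ 2067 Hz.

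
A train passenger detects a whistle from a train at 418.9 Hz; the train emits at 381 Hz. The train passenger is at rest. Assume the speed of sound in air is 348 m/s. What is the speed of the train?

31 m/s

f' > f, so the train is approaching.
f' = f · v/(v − v_s) ⇒ v_s = v · |1 − f/f'|.
v_s = 348 × |1 − 381/418.9| = 348 × 0.09048 ≈ 31 m/s.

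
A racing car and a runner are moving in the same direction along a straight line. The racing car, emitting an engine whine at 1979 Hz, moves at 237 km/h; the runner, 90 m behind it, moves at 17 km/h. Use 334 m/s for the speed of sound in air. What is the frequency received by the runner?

1677 Hz

237 km/h = 65.83 m/s; 17 km/h = 4.722 m/s.
The runner is behind, so the racing car is moving away from it while the runner is moving toward the racing car.
With source receding and observer approaching, f' = f · (v + v_o)/(v + v_s).
f' = 1979 × (334 + 4.722)/(334 + 65.83) = 1979 × 338.72/399.83 ≈ 1677 Hz.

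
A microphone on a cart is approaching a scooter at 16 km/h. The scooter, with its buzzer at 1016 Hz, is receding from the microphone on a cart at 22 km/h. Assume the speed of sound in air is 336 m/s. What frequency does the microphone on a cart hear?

22 km/h = 6.111 m/s; 16 km/h = 4.444 m/s.
General Doppler shift: f' = f · (v + v_o)/(v + v_s).
f' = 1016 × (336 + 4.444)/(336 + 6.111) = 1016 × 340.44/342.11 ≈ 1011 Hz.

1011 Hz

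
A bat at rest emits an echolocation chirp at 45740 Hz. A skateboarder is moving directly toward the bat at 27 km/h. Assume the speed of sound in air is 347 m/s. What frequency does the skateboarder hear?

27 km/h = 7.5 m/s.
Moving observer, stationary source: f' = f · (v + v_o)/v.
f' = 45740 × (347 + 7.5)/347 = 45740 × 354.5/347 ≈ 46729 Hz.

46729 Hz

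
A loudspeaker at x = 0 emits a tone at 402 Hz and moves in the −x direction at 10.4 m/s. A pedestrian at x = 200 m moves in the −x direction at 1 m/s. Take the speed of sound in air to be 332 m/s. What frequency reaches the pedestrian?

391 Hz

The observer lies on the +x side, so the source is heading away from the observer and the observer is heading toward the source.
General Doppler shift: f' = f · (v + v_o)/(v + v_s).
f' = 402 × (332 + 1)/(332 + 10.4) = 402 × 333/342.4 ≈ 391 Hz.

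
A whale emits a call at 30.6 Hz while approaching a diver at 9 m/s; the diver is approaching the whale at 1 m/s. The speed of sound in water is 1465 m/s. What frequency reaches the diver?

30.8 Hz

Both move, so f' = f · (v + v_o)/(v − v_s).
f' = 30.6 × (1465 + 1)/(1465 − 9) = 30.6 × 1466/1456 ≈ 30.8 Hz.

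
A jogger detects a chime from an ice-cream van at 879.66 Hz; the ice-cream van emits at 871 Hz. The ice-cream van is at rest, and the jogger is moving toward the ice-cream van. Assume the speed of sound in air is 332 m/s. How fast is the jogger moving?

f' = f · (v + v_o)/v ⇒ v_o = v · |f'/f − 1|.
v_o = 332 × |879.66/871 − 1| = 332 × 0.009943 ≈ 3.3 m/s.

3.3 m/s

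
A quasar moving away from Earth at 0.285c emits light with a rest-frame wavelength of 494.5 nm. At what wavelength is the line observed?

662.9 nm

Relativistic Doppler for wavelength: λ' = λ₀ · √((1 + β)/(1 − β)).
λ' = 494.5 × √(1.2850/0.7150) = 494.5 × 1.34060 ≈ 662.9 nm.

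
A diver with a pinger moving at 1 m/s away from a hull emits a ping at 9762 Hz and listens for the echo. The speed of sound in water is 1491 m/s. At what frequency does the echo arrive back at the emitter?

The hull receives the sound from a moving source: f₁ = f₀ · v/(v + v_e) = 9762 × 1491/1492 ≈ 9755 Hz.
On the return leg the diver with a pinger is a moving observer: f₂ = f₁ · (v − v_e)/v = 9755 × 1490/1491 ≈ 9749 Hz.

9749 Hz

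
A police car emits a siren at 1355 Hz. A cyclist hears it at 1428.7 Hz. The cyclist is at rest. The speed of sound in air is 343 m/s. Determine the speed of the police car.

f' > f, so the police car is approaching.
f' = f · v/(v − v_s) ⇒ v_s = v · |1 − f/f'|.
v_s = 343 × |1 − 1355/1428.7| = 343 × 0.05159 ≈ 17.7 m/s.

17.7 m/s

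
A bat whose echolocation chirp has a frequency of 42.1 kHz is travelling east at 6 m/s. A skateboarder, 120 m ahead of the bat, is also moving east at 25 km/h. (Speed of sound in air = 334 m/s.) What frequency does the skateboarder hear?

42.0 kHz

25 km/h = 6.944 m/s.
The skateboarder is ahead, so the bat is moving toward it while the skateboarder is moving away from the bat.
With source approaching and observer receding, f' = f · (v − v_o)/(v − v_s).
f' = 42.1 × (334 − 6.944)/(334 − 6) = 42.1 × 327.06/328 ≈ 42.0 kHz.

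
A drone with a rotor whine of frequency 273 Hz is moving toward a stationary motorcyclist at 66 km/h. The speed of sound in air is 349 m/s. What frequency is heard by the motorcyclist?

288 Hz

66 km/h = 18.33 m/s.
With the source moving toward a stationary observer, f' = f · v/(v − v_s).
f' = 273 × 349/(349 − 18.33) = 273 × 349/330.7 ≈ 288 Hz.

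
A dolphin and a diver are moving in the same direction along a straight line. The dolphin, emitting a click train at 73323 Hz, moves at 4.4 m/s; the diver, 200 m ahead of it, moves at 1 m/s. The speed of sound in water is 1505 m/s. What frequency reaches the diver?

The diver is ahead, so the dolphin is moving toward it while the diver is moving away from the dolphin.
With source approaching and observer receding, f' = f · (v − v_o)/(v − v_s).
f' = 73323 × (1505 − 1)/(1505 − 4.4) = 73323 × 1504/1500.6 ≈ 73489 Hz.

73489 Hz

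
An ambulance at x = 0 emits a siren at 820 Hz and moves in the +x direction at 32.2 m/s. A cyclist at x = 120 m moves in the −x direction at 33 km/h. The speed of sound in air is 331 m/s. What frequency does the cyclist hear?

33 km/h = 9.167 m/s.
The observer lies on the +x side, so the source is heading toward the observer and the observer is heading toward the source.
Both move, so f' = f · (v + v_o)/(v − v_s).
f' = 820 × (331 + 9.167)/(331 − 32.2) = 820 × 340.17/298.8 ≈ 934 Hz.

934 Hz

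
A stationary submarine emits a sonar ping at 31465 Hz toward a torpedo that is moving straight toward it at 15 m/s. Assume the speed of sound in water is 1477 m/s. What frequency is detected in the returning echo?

32111 Hz

The torpedo first receives the wave as a moving observer: f₁ = f₀ · (v + u)/v = 31465 × (1477 + 15)/1477 ≈ 31785 Hz.
The reflection then acts as a moving source: f₂ = f₁ · v/(v − u) ≈ 32111 Hz.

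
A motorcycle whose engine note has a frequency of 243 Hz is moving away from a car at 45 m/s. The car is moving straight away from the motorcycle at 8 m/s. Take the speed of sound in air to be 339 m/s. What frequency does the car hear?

General Doppler shift: f' = f · (v − v_o)/(v + v_s).
f' = 243 × (339 − 8)/(339 + 45) = 243 × 331/384 ≈ 209 Hz.

209 Hz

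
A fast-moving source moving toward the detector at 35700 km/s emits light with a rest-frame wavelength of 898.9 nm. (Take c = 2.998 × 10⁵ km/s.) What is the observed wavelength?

797.5 nm

β = v/c = 35700/299800 = 0.1191.
Relativistic Doppler for wavelength: λ' = λ₀ · √((1 − β)/(1 + β)).
λ' = 898.9 × √(0.8809/1.1191) = 898.9 × 0.88723 ≈ 797.5 nm.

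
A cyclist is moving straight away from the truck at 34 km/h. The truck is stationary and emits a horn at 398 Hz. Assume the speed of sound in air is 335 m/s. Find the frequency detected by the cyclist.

387 Hz

34 km/h = 9.444 m/s.
Moving observer, stationary source: f' = f · (v − v_o)/v.
f' = 398 × (335 − 9.444)/335 = 398 × 325.56/335 ≈ 387 Hz.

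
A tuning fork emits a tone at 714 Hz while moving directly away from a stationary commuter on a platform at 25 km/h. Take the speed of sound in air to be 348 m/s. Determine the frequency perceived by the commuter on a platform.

700 Hz

25 km/h = 6.944 m/s.
With the source moving away from a stationary observer, f' = f · v/(v + v_s).
f' = 714 × 348/(348 + 6.944) = 714 × 348/354.9 ≈ 700 Hz.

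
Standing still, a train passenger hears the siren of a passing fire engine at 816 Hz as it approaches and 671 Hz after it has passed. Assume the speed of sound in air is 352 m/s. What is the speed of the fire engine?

34 m/s

f₁/f₂ = (v + v_s)/(v − v_s), so v_s = v · (f₁ − f₂)/(f₁ + f₂).
v_s = 352 × (816 − 671)/(816 + 671) = 352 × 145/1487 ≈ 34 m/s.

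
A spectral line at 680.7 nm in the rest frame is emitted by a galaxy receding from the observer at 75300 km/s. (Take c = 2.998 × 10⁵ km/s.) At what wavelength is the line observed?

β = v/c = 75300/299800 = 0.2512.
Relativistic Doppler for wavelength: λ' = λ₀ · √((1 + β)/(1 − β)).
λ' = 680.7 × √(1.2512/0.7488) = 680.7 × 1.29260 ≈ 879.9 nm.

879.9 nm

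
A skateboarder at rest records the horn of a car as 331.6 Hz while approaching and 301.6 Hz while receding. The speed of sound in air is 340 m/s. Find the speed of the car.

16.1 m/s

f₁/f₂ = (v + v_s)/(v − v_s), so v_s = v · (f₁ − f₂)/(f₁ + f₂).
v_s = 340 × (331.6 − 301.6)/(331.6 + 301.6) = 340 × 30.0/633.2 ≈ 16.1 m/s.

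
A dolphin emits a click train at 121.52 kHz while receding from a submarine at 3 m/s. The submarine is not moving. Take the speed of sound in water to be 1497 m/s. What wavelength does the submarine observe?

With the source moving away from a stationary observer, f' = f · v/(v + v_s).
f' = 121.52 × 1497/(1497 + 3) ≈ 121.3 kHz.
λ' = v/f' = 1497/121277 ≈ 1.2 cm.

1.2 cm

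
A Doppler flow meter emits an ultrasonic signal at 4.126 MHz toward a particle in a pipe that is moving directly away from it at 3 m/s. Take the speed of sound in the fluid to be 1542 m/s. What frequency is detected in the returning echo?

4.110 MHz

At the particle in a pipe (a moving observer), f₁ = f₀ · (v − u)/v = 4.126 × 1539/1542 ≈ 4.118 MHz.
The reflection then acts as a moving source: f₂ = f₁ · v/(v + u) ≈ 4.110 MHz.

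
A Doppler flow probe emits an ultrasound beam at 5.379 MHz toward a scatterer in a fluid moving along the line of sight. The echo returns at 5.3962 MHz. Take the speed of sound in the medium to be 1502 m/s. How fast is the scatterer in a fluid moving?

Double Doppler shift off a moving reflector: f₂ = f₀ · (v + u)/(v − u) (u > 0 toward emitter).
Rearranging, u = v · (f₂ − f₀)/(f₂ + f₀) = 1502 × 0.0172/10.7752 ≈ 2.40 m/s.
So the scatterer in a fluid is moving at 2.40 m/s toward the emitter.

2.40 m/s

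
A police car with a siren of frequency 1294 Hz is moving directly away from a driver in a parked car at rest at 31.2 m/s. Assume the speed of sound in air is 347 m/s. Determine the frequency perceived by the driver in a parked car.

Only the source moves, away from the listener, so f' = f · v/(v + v_s).
f' = 1294 × 347/(347 + 31.2) = 1294 × 347/378.2 ≈ 1187 Hz.

1187 Hz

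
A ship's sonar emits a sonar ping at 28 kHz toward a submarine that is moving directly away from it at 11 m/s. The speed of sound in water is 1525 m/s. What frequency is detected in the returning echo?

At the submarine (a moving observer), f₁ = f₀ · (v − u)/v = 28 × 1514/1525 ≈ 27.8 kHz.
On reflection it acts as a source moving away from the stationary detector: f₂ = f₁ · v/(v + u) = 27.8 × 1525/1536 ≈ 27.6 kHz.

27.6 kHz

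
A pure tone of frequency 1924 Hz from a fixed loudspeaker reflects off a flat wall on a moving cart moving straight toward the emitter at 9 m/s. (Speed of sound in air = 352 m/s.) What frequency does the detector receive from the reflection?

2025 Hz

The flat wall on a moving cart first receives the wave as a moving observer: f₁ = f₀ · (v + u)/v = 1924 × (352 + 9)/352 ≈ 1973 Hz.
The reflection then acts as a moving source: f₂ = f₁ · v/(v − u) ≈ 2025 Hz.
Equivalently f₂ = f₀ · (v + u)/(v − u).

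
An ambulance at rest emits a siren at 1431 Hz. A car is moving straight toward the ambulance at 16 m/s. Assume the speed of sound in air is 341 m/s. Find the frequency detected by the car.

1498 Hz

Only the observer moves, toward the source, so f' = f · (v + v_o)/v.
f' = 1431 × (341 + 16)/341 = 1431 × 357/341 ≈ 1498 Hz.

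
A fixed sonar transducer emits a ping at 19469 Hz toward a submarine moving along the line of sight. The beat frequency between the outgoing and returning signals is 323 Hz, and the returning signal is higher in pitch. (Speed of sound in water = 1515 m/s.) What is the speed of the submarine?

12.5 m/s

Double Doppler shift off a moving reflector: f₂ = f₀ · (v + u)/(v − u) (u > 0 toward emitter).
Returning signal is higher, so f₂ = f₀ + Δf = 19469 + 323 = 19792 Hz.
Rearranging, u = v · (f₂ − f₀)/(f₂ + f₀) = 1515 × 323/39261 ≈ 12.5 m/s.
So the submarine is moving at 12.5 m/s toward the emitter.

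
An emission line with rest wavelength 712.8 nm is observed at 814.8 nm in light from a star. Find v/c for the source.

λ'/λ₀ = 1.1431 > 1 (redshift), so the source is receding.
λ'/λ₀ = √((1 + β)/(1 − β)) for a receding source ⇒ β = (r² − 1)/(r² + 1) with r = λ'/λ₀.
β = (1.3067 − 1)/(1.3067 + 1) ≈ 0.133.

0.133c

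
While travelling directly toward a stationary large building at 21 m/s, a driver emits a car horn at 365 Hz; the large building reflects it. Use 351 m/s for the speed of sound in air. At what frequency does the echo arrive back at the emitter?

411 Hz

The large building receives the sound from a moving source: f₁ = f₀ · v/(v − v_e) = 365 × 351/330 ≈ 388 Hz.
On the return leg the driver is a moving observer: f₂ = f₁ · (v + v_e)/v = 388 × 372/351 ≈ 411 Hz.
Equivalently f₂ = f₀ · (v + v_e)/(v − v_e).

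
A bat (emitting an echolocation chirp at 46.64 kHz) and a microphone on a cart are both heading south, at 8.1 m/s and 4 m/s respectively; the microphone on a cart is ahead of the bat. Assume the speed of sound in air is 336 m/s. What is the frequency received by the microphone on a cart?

The microphone on a cart is ahead, so the bat is moving toward it while the microphone on a cart is moving away from the bat.
General Doppler shift: f' = f · (v − v_o)/(v − v_s).
f' = 46.64 × (336 − 4)/(336 − 8.1) = 46.64 × 332/327.9 ≈ 47.2 kHz.

47.2 kHz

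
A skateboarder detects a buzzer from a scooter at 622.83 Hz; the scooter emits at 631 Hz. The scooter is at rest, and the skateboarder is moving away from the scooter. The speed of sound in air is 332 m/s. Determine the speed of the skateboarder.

4.3 m/s

f' = f · (v − v_o)/v ⇒ v_o = v · |f'/f − 1|.
v_o = 332 × |622.83/631 − 1| = 332 × 0.01295 ≈ 4.3 m/s.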